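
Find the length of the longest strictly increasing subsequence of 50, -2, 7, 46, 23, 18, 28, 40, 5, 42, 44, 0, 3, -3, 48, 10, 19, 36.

8

Scanning left to right, the best length ending at each element is: 50→1, -2→1, 7→2, 46→3, 23→3, 18→3, 28→4, 40→5, 5→2, 42→6, 44→7, 0→2, 3→3, -3→1, 48→8, 10→4, 19→5, 36→6.
So the longest increasing subsequence has length 8, e.g. -2, 7, 23, 28, 40, 42, 44, 48.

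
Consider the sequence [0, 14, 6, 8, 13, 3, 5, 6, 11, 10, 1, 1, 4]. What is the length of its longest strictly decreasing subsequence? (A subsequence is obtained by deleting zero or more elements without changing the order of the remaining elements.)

5

One longest decreasing subsequence is 14, 13, 11, 10, 1 (positions 2,5,9,10,11), of length 5; no longer one exists.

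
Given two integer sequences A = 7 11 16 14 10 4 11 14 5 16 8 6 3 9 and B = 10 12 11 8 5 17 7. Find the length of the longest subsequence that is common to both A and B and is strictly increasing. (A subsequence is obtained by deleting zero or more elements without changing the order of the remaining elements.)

2

A longest common strictly increasing subsequence is 10, 11 (length 2); it appears in order in both A and B, and no longer such subsequence exists.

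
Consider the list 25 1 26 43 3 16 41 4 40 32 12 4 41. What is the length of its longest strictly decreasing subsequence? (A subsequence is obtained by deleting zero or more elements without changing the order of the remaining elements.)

Let dp[i] be the longest decreasing subsequence ending at position i. Then dp = [1, 2, 1, 1, 2, 2, 2, 3, 3, 4, 5, 6, 2].
The maximum is 6; one witness is 43, 41, 40, 32, 12, 4 at positions 4,7,9,10,11,12.

6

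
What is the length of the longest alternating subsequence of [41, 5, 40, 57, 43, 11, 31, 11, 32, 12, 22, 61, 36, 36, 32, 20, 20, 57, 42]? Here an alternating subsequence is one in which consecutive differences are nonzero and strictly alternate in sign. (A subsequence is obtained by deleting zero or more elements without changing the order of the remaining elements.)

Track the best alternating length ending on an up-step vs a down-step at each position: up/down = 1/1, 1/2, 3/2, 3/1, 3/4, 3/4, 5/4, 3/6, 7/4, 7/8, 9/8, 9/1, 9/10, 9/10, 9/10, 9/10, 9/10, 11/10, 11/12.
The maximum over both is 12; one such subsequence is 41, 5, 40, 11, 31, 11, 32, 12, 61, 36, 57, 42.

12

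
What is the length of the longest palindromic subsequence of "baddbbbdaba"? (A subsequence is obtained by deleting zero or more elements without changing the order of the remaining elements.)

Using dp[i][j] = 2 + dp[i+1][j−1] if the ends match, else max(dp[i+1][j], dp[i][j−1]):
dp[1][11] = 9. A witness is badbbbdab at positions 1,2,3,5,6,7,8,9,10.

9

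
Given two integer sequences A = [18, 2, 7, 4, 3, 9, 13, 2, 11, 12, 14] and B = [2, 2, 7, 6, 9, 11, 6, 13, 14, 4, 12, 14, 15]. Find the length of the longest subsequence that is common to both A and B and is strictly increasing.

A longest common strictly increasing subsequence is 2, 7, 9, 11, 12, 14 (length 6); it appears in order in both A and B, and no longer such subsequence exists.

6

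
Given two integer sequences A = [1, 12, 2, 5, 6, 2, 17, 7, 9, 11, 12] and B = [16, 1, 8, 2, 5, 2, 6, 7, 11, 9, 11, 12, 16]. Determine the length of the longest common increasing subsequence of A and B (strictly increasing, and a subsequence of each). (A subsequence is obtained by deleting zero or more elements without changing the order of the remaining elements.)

A longest common strictly increasing subsequence is 1, 2, 5, 6, 7, 9, 11, 12 (length 8); it appears in order in both A and B, and no longer such subsequence exists.

8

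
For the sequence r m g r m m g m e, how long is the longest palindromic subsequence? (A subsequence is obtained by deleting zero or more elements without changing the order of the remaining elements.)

6

One longest palindromic subsequence is mgmmgm (positions 2,3,5,6,7,8); it reads the same forward and backward, and the interval DP gives dp[1][9] = 6.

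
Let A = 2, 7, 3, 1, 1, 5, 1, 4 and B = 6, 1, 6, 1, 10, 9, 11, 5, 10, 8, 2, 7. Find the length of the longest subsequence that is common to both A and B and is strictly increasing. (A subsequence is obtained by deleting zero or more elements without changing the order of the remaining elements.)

2

For each value that appears in both, track the longest common increasing run ending there.
The best achievable length is 2; one witness is 1, 5 (A-positions 4,6, B-positions 2,8).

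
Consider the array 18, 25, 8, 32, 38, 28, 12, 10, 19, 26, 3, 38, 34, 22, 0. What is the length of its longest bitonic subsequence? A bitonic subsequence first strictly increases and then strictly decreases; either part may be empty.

Let inc[i] be the LIS ending at i and dec[i] the longest strictly decreasing subsequence starting at i. inc = [1, 2, 1, 3, 4, 3, 2, 2, 3, 4, 1, 5, 5, 4, 1], dec = [5, 5, 3, 6, 6, 5, 4, 3, 3, 3, 2, 4, 3, 2, 1].
max_i inc[i]+dec[i]−1 = 9, with one witness 18, 25, 32, 38, 28, 12, 10, 3, 0.

9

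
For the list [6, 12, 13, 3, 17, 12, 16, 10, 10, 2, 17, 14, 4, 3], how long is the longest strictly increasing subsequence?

5

One longest increasing subsequence is 6, 12, 13, 16, 17 (positions 1,2,3,7,11), of length 5; no longer one exists.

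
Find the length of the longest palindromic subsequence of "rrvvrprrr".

One longest palindromic subsequence is rrrprrr (positions 1,2,5,6,7,8,9); it reads the same forward and backward, and the interval DP gives dp[1][9] = 7.

7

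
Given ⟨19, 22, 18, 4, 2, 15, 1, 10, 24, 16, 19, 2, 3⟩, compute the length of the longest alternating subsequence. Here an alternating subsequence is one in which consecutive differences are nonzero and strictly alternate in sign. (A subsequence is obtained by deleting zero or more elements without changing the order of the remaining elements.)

Track the best alternating length ending on an up-step vs a down-step at each position: up/down = 1/1, 2/1, 1/3, 1/3, 1/3, 4/3, 1/5, 6/5, 6/1, 6/7, 8/7, 6/9, 10/9.
The maximum over both is 10; one such subsequence is 19, 22, 4, 15, 1, 24, 16, 19, 2, 3.

10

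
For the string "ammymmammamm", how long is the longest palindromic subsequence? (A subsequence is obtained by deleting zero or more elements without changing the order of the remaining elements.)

9

Using dp[i][j] = 2 + dp[i+1][j−1] if the ends match, else max(dp[i+1][j], dp[i][j−1]):
dp[1][12] = 9. A witness is mmmmammmm at positions 2,3,5,6,7,8,9,11,12.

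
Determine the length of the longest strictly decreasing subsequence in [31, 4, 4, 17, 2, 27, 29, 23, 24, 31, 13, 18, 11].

One longest decreasing subsequence is 31, 27, 23, 13, 11 (positions 1,6,8,11,13), of length 5; no longer one exists.

5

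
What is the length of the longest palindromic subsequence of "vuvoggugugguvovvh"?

13

One longest palindromic subsequence is vvogguguggovv (positions 1,3,4,5,6,7,8,9,10,11,14,15,16); it reads the same forward and backward, and the interval DP gives dp[1][17] = 13.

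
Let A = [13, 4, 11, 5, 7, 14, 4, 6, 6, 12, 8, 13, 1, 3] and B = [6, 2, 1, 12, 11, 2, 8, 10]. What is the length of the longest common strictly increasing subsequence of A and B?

2

For each value that appears in both, track the longest common increasing run ending there.
The best achievable length is 2; one witness is 6, 12 (A-positions 8,10, B-positions 1,4).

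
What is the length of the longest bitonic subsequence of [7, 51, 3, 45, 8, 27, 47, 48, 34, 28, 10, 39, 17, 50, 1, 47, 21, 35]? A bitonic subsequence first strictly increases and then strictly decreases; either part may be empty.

9

One longest bitonic subsequence is 7, 8, 27, 47, 48, 34, 28, 17, 1 (positions 1,5,6,7,8,9,10,13,15): it rises to 48 then falls. Length 9 is optimal.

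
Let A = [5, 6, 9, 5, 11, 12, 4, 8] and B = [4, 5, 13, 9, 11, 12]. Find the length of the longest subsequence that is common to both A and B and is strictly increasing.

4

For each value that appears in both, track the longest common increasing run ending there.
The best achievable length is 4; one witness is 5, 9, 11, 12 (A-positions 1,3,5,6, B-positions 2,4,5,6).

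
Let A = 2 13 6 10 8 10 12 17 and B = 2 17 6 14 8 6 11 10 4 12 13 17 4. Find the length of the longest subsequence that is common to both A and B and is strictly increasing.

6

For each value that appears in both, track the longest common increasing run ending there.
The best achievable length is 6; one witness is 2, 6, 8, 10, 12, 17 (A-positions 1,3,5,6,7,8, B-positions 1,3,5,8,10,12).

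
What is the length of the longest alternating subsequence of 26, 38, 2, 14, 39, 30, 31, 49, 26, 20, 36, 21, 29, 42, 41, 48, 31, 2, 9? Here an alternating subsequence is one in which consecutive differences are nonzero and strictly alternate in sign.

14

A longest alternating subsequence is 26, 38, 2, 39, 30, 31, 26, 36, 21, 42, 41, 48, 2, 9 (positions 1,2,3,5,6,7,9,11,12,14,15,16,18,19); its 13 consecutive differences strictly alternate in sign, and length 14 is optimal.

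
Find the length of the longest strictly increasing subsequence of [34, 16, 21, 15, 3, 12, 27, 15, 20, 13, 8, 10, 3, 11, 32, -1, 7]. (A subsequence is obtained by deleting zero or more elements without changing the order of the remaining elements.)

One longest increasing subsequence is 3, 12, 15, 20, 32 (positions 5,6,8,9,15), of length 5; no longer one exists.

5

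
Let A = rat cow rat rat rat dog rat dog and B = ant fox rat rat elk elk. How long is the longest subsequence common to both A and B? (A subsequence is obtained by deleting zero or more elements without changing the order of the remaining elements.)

2

A longest common subsequence is rat, rat (length 2); the LCS DP confirms no longer common subsequence exists.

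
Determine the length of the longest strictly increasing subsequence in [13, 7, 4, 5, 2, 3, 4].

Let dp[i] be the longest increasing subsequence ending at position i. Then dp = [1, 1, 1, 2, 1, 2, 3].
The maximum is 3; one witness is 2, 3, 4 at positions 5,6,7.

3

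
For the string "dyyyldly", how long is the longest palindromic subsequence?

Using dp[i][j] = 2 + dp[i+1][j−1] if the ends match, else max(dp[i+1][j], dp[i][j−1]):
dp[1][8] = 5. A witness is yldly at positions 2,5,6,7,8.

5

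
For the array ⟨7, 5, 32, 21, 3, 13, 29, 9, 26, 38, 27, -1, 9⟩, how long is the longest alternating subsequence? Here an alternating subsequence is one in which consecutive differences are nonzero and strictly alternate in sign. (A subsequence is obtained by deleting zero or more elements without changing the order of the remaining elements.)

A longest alternating subsequence is 7, 5, 32, 3, 13, 9, 26, -1, 9 (positions 1,2,3,5,6,8,9,12,13); its 8 consecutive differences strictly alternate in sign, and length 9 is optimal.

9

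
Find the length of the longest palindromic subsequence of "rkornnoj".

4

One longest palindromic subsequence is onno (positions 3,5,6,7); it reads the same forward and backward, and the interval DP gives dp[1][8] = 4.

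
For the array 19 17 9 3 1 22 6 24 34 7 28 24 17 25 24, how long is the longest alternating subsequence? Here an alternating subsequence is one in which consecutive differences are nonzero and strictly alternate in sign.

10

A longest alternating subsequence is 19, 17, 22, 6, 24, 7, 28, 24, 25, 24 (positions 1,2,6,7,8,10,11,12,14,15); its 9 consecutive differences strictly alternate in sign, and length 10 is optimal.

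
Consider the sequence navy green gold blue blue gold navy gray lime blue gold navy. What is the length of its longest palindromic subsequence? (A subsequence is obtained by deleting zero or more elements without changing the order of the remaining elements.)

One longest palindromic subsequence is navy gold blue lime blue gold navy (positions 1,3,4,9,10,11,12); it reads the same forward and backward, and the interval DP gives dp[1][12] = 7.

7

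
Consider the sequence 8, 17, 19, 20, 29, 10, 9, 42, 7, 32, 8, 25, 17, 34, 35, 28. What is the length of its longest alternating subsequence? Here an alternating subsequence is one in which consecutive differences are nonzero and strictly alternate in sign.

A longest alternating subsequence is 8, 17, 10, 42, 7, 32, 8, 25, 17, 34, 28 (positions 1,2,6,8,9,10,11,12,13,14,16); its 10 consecutive differences strictly alternate in sign, and length 11 is optimal.

11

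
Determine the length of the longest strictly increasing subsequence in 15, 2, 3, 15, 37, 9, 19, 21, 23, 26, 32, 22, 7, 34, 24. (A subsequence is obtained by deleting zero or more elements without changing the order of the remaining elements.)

One longest increasing subsequence is 2, 3, 15, 19, 21, 23, 26, 32, 34 (positions 2,3,4,7,8,9,10,11,14), of length 9; no longer one exists.

9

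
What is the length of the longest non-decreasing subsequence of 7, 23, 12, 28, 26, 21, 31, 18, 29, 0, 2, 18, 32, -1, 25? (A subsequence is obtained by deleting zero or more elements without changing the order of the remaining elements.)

Let dp[i] be the longest non-decreasing subsequence ending at position i. Then dp = [1, 2, 2, 3, 3, 3, 4, 3, 4, 1, 2, 4, 5, 1, 5].
The maximum is 5; one witness is 7, 23, 28, 31, 32 at positions 1,2,4,7,13.

5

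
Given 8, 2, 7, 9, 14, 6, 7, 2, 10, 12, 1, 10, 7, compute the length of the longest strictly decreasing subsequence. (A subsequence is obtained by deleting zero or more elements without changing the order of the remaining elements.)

5

Scanning left to right, the best length ending at each element is: 8→1, 2→2, 7→2, 9→1, 14→1, 6→3, 7→2, 2→4, 10→2, 12→2, 1→5, 10→3, 7→4.
So the longest decreasing subsequence has length 5, e.g. 8, 7, 6, 2, 1.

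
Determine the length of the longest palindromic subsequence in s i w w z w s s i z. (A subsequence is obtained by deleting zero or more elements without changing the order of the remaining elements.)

5

One longest palindromic subsequence is iwzwi (positions 2,4,5,6,9); it reads the same forward and backward, and the interval DP gives dp[1][10] = 5.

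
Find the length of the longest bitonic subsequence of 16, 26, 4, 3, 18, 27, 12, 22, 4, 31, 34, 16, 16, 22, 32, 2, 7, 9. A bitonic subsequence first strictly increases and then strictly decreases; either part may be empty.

7

Let inc[i] be the LIS ending at i and dec[i] the longest strictly decreasing subsequence starting at i. inc = [1, 2, 1, 1, 2, 3, 2, 3, 2, 4, 5, 3, 3, 4, 5, 1, 3, 4], dec = [4, 5, 3, 2, 4, 4, 3, 3, 2, 3, 3, 2, 2, 2, 2, 1, 1, 1].
max_i inc[i]+dec[i]−1 = 7, with one witness 16, 26, 27, 31, 34, 32, 9.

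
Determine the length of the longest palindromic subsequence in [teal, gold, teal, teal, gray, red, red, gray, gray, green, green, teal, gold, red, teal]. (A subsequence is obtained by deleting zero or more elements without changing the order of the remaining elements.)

Using dp[i][j] = 2 + dp[i+1][j−1] if the ends match, else max(dp[i+1][j], dp[i][j−1]):
dp[1][15] = 10. A witness is teal gold teal gray red red gray teal gold teal at positions 1,2,3,5,6,7,9,12,13,15.

10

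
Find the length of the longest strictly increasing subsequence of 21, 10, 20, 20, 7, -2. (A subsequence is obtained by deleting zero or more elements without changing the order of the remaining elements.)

Let dp[i] be the longest increasing subsequence ending at position i. Then dp = [1, 1, 2, 2, 1, 1].
The maximum is 2; one witness is 10, 20 at positions 2,3.

2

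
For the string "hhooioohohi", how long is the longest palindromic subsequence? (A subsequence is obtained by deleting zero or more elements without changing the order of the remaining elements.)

9

One longest palindromic subsequence is hhooioohh (positions 1,2,3,4,5,6,7,8,10); it reads the same forward and backward, and the interval DP gives dp[1][11] = 9.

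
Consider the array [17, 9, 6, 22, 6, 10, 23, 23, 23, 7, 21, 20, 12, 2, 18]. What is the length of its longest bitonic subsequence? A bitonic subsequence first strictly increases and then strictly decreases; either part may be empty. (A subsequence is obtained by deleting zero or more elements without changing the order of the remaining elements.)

Let inc[i] be the LIS ending at i and dec[i] the longest strictly decreasing subsequence starting at i. inc = [1, 1, 1, 2, 1, 2, 3, 3, 3, 2, 3, 3, 3, 1, 4], dec = [4, 3, 2, 5, 2, 3, 5, 5, 5, 2, 4, 3, 2, 1, 1].
max_i inc[i]+dec[i]−1 = 7, with one witness 17, 22, 23, 21, 20, 12, 2.

7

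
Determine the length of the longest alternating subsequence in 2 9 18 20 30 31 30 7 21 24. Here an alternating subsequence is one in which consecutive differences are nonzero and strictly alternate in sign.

A longest alternating subsequence is 2, 9, 7, 21 (positions 1,2,8,9); its 3 consecutive differences strictly alternate in sign, and length 4 is optimal.

4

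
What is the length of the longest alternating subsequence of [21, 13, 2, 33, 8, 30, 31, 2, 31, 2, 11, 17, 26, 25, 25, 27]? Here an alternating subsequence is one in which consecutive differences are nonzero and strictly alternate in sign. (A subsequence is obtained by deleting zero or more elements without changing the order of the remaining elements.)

A longest alternating subsequence is 21, 13, 33, 8, 30, 2, 31, 2, 26, 25, 27 (positions 1,2,4,5,6,8,9,10,13,14,16); its 10 consecutive differences strictly alternate in sign, and length 11 is optimal.

11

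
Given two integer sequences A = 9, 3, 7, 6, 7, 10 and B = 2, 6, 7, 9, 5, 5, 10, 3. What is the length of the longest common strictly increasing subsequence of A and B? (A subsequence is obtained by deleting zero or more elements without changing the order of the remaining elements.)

3

A longest common strictly increasing subsequence is 6, 7, 10 (length 3); it appears in order in both A and B, and no longer such subsequence exists.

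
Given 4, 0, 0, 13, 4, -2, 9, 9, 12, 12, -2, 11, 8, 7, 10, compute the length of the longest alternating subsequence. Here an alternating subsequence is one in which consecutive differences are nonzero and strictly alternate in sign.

Track the best alternating length ending on an up-step vs a down-step at each position: up/down = 1/1, 1/2, 1/2, 3/1, 3/4, 1/4, 5/4, 5/4, 5/4, 5/4, 1/6, 7/6, 7/8, 7/8, 9/8.
The maximum over both is 9; one such subsequence is 4, 0, 13, 4, 9, -2, 11, 8, 10.

9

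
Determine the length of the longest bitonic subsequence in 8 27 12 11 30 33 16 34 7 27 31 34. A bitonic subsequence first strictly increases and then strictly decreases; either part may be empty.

6

One longest bitonic subsequence is 8, 27, 30, 33, 16, 7 (positions 1,2,5,6,7,9): it rises to 33 then falls. Length 6 is optimal.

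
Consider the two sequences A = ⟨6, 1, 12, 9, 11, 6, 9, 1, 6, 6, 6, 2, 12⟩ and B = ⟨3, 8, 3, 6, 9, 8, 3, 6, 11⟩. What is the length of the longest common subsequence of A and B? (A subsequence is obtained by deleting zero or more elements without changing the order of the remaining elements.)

Backtracking the LCS table gives one alignment: 6 (A1,B4) → 9 (A4,B5) → 11 (A5,B9).
So the longest common subsequence has length 3.

3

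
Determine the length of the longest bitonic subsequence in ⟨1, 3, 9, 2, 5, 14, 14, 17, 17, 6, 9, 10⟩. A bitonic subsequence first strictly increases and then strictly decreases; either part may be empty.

Let inc[i] be the LIS ending at i and dec[i] the longest strictly decreasing subsequence starting at i. inc = [1, 2, 3, 2, 3, 4, 4, 5, 5, 4, 5, 6], dec = [1, 2, 2, 1, 1, 2, 2, 2, 2, 1, 1, 1].
max_i inc[i]+dec[i]−1 = 6, with one witness 1, 3, 9, 14, 17, 10.

6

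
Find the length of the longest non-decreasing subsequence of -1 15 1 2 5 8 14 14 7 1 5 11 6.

Let dp[i] be the longest non-decreasing subsequence ending at position i. Then dp = [1, 2, 2, 3, 4, 5, 6, 7, 5, 3, 5, 6, 6].
The maximum is 7; one witness is -1, 1, 2, 5, 8, 14, 14 at positions 1,3,4,5,6,7,8.

7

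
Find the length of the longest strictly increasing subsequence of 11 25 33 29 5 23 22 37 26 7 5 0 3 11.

4

Let dp[i] be the longest increasing subsequence ending at position i. Then dp = [1, 2, 3, 3, 1, 2, 2, 4, 3, 2, 1, 1, 2, 3].
The maximum is 4; one witness is 11, 25, 33, 37 at positions 1,2,3,8.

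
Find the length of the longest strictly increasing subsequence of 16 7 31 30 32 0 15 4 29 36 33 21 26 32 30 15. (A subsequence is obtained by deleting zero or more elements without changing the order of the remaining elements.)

5

One longest increasing subsequence is 7, 15, 21, 26, 32 (positions 2,7,12,13,14), of length 5; no longer one exists.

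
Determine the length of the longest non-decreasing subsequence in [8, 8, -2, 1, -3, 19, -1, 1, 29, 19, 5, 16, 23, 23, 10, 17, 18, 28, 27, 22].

Scanning left to right, the best length ending at each element is: 8→1, 8→2, -2→1, 1→2, -3→1, 19→3, -1→2, 1→3, 29→4, 19→4, 5→4, 16→5, 23→6, 23→7, 10→5, 17→6, 18→7, 28→8, 27→8, 22→8.
So the longest non-decreasing subsequence has length 8, e.g. -2, 1, 1, 5, 16, 23, 23, 28.

8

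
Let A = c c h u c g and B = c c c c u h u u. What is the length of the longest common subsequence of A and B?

4

Backtracking the LCS table gives one alignment: c (A1,B3) → c (A2,B4) → h (A3,B6) → u (A4,B8).
So the longest common subsequence has length 4.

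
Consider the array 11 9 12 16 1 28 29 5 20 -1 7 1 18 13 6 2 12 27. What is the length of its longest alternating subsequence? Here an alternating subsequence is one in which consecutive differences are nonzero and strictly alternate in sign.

Track the best alternating length ending on an up-step vs a down-step at each position: up/down = 1/1, 1/2, 3/1, 3/1, 1/4, 5/1, 5/1, 5/6, 7/6, 1/8, 9/8, 9/10, 11/8, 11/12, 11/12, 11/12, 13/12, 13/6.
The maximum over both is 13; one such subsequence is 11, 9, 12, 1, 28, 5, 20, -1, 7, 1, 18, 6, 12.

13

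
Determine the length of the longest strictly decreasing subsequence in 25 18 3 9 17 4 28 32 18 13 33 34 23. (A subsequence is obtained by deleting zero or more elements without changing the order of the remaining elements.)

4

Scanning left to right, the best length ending at each element is: 25→1, 18→2, 3→3, 9→3, 17→3, 4→4, 28→1, 32→1, 18→2, 13→4, 33→1, 34→1, 23→2.
So the longest decreasing subsequence has length 4, e.g. 25, 18, 9, 4.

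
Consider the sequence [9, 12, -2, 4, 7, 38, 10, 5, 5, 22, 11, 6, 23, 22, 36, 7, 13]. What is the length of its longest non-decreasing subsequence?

7

Let dp[i] be the longest non-decreasing subsequence ending at position i. Then dp = [1, 2, 1, 2, 3, 4, 4, 3, 4, 5, 5, 5, 6, 6, 7, 6, 7].
The maximum is 7; one witness is -2, 4, 7, 10, 22, 23, 36 at positions 3,4,5,7,10,13,15.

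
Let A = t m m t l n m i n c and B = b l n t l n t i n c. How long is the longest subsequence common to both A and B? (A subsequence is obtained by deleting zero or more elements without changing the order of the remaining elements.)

A longest common subsequence is tlninc (length 6); the LCS DP confirms no longer common subsequence exists.

6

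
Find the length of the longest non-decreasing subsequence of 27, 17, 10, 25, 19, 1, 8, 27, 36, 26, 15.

One longest non-decreasing subsequence is 17, 25, 27, 36 (positions 2,4,8,9), of length 4; no longer one exists.

4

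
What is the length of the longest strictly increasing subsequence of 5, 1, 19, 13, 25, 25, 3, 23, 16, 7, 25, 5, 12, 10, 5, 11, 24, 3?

6

One longest increasing subsequence is 1, 3, 7, 10, 11, 24 (positions 2,7,10,14,16,17), of length 6; no longer one exists.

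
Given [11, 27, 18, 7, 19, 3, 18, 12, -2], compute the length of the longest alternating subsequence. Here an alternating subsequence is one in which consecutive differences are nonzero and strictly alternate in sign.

7

Track the best alternating length ending on an up-step vs a down-step at each position: up/down = 1/1, 2/1, 2/3, 1/3, 4/3, 1/5, 6/5, 6/7, 1/7.
The maximum over both is 7; one such subsequence is 11, 27, 18, 19, 3, 18, 12.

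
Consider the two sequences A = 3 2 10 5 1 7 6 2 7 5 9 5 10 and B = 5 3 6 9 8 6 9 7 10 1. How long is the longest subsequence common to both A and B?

4

Backtracking the LCS table gives one alignment: 3 (A1,B2) → 6 (A7,B6) → 7 (A9,B8) → 10 (A13,B9).
So the longest common subsequence has length 4.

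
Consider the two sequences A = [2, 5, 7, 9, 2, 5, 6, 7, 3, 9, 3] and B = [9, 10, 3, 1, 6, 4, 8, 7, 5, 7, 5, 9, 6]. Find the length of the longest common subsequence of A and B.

4

A longest common subsequence is 5, 7, 9, 6 (length 4); the LCS DP confirms no longer common subsequence exists.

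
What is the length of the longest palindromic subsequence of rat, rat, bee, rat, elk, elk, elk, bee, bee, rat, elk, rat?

9

One longest palindromic subsequence is rat rat bee elk elk elk bee rat rat (positions 1,2,3,5,6,7,9,10,12); it reads the same forward and backward, and the interval DP gives dp[1][12] = 9.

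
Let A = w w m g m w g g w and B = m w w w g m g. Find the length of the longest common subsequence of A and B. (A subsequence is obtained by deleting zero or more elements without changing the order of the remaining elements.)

Backtracking the LCS table gives one alignment: w (A1,B3) → w (A2,B4) → g (A4,B5) → m (A5,B6) → g (A8,B7).
So the longest common subsequence has length 5.

5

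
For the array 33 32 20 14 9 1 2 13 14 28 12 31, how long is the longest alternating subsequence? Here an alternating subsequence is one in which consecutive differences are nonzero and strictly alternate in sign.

5

Track the best alternating length ending on an up-step vs a down-step at each position: up/down = 1/1, 1/2, 1/2, 1/2, 1/2, 1/2, 3/2, 3/2, 3/2, 3/2, 3/4, 5/2.
The maximum over both is 5; one such subsequence is 33, 9, 13, 12, 31.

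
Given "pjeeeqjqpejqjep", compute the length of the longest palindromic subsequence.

9

Using dp[i][j] = 2 + dp[i+1][j−1] if the ends match, else max(dp[i+1][j], dp[i][j−1]):
dp[1][15] = 9. A witness is pejqjqjep at positions 1,3,7,8,11,12,13,14,15.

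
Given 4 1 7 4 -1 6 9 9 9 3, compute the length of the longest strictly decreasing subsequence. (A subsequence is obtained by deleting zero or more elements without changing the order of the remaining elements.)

Scanning left to right, the best length ending at each element is: 4→1, 1→2, 7→1, 4→2, -1→3, 6→2, 9→1, 9→1, 9→1, 3→3.
So the longest decreasing subsequence has length 3, e.g. 4, 1, -1.

3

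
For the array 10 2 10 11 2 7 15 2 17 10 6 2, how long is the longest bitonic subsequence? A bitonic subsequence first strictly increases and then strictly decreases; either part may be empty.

One longest bitonic subsequence is 2, 10, 11, 15, 17, 10, 6, 2 (positions 2,3,4,7,9,10,11,12): it rises to 17 then falls. Length 8 is optimal.

8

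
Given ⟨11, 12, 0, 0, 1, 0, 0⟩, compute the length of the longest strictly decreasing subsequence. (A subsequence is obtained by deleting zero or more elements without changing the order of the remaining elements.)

3

Scanning left to right, the best length ending at each element is: 11→1, 12→1, 0→2, 0→2, 1→2, 0→3, 0→3.
So the longest decreasing subsequence has length 3, e.g. 11, 1, 0.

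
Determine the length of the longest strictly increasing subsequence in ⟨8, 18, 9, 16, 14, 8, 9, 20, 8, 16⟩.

Let dp[i] be the longest increasing subsequence ending at position i. Then dp = [1, 2, 2, 3, 3, 1, 2, 4, 1, 4].
The maximum is 4; one witness is 8, 9, 16, 20 at positions 1,3,4,8.

4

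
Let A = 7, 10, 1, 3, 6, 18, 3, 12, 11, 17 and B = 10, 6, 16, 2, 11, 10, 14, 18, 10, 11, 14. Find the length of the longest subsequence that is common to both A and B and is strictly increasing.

For each value that appears in both, track the longest common increasing run ending there.
The best achievable length is 2; one witness is 10, 11 (A-positions 2,9, B-positions 1,5).

2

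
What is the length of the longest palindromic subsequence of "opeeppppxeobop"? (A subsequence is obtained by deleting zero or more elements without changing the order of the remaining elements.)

8

One longest palindromic subsequence is peppppep (positions 2,4,5,6,7,8,10,14); it reads the same forward and backward, and the interval DP gives dp[1][14] = 8.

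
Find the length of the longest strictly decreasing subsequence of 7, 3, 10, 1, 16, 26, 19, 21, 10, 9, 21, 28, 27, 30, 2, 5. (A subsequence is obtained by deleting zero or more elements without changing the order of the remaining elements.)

One longest decreasing subsequence is 26, 19, 10, 9, 2 (positions 6,7,9,10,15), of length 5; no longer one exists.

5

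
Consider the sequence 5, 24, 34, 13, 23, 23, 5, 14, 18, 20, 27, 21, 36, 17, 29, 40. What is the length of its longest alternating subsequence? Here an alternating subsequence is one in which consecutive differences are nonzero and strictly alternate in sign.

Track the best alternating length ending on an up-step vs a down-step at each position: up/down = 1/1, 2/1, 2/1, 2/3, 4/3, 4/3, 1/5, 6/5, 6/5, 6/5, 6/3, 6/7, 8/1, 6/9, 10/9, 10/1.
The maximum over both is 10; one such subsequence is 5, 24, 13, 23, 5, 27, 21, 36, 17, 29.

10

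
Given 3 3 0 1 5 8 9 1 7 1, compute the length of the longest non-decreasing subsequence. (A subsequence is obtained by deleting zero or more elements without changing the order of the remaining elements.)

One longest non-decreasing subsequence is 3, 3, 5, 8, 9 (positions 1,2,5,6,7), of length 5; no longer one exists.

5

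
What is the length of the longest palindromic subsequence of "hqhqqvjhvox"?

5

Using dp[i][j] = 2 + dp[i+1][j−1] if the ends match, else max(dp[i+1][j], dp[i][j−1]):
dp[1][11] = 5. A witness is hqqqh at positions 1,2,4,5,8.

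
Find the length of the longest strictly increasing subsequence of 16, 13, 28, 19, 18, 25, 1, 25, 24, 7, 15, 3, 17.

Scanning left to right, the best length ending at each element is: 16→1, 13→1, 28→2, 19→2, 18→2, 25→3, 1→1, 25→3, 24→3, 7→2, 15→3, 3→2, 17→4.
So the longest increasing subsequence has length 4, e.g. 1, 7, 15, 17.

4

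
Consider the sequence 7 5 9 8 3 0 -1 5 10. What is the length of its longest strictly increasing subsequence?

One longest increasing subsequence is 7, 9, 10 (positions 1,3,9), of length 3; no longer one exists.

3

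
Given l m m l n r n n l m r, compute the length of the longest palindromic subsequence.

One longest palindromic subsequence is mlnnnlm (positions 3,4,5,7,8,9,10); it reads the same forward and backward, and the interval DP gives dp[1][11] = 7.

7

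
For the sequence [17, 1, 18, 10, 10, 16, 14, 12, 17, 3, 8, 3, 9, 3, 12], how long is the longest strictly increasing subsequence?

5

Scanning left to right, the best length ending at each element is: 17→1, 1→1, 18→2, 10→2, 10→2, 16→3, 14→3, 12→3, 17→4, 3→2, 8→3, 3→2, 9→4, 3→2, 12→5.
So the longest increasing subsequence has length 5, e.g. 1, 3, 8, 9, 12.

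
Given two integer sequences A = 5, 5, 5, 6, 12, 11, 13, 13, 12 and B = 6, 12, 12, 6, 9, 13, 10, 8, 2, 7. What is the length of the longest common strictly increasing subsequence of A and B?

A longest common strictly increasing subsequence is 6, 12, 13 (length 3); it appears in order in both A and B, and no longer such subsequence exists.

3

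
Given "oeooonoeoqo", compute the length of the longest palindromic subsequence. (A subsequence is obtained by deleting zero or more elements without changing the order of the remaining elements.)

One longest palindromic subsequence is oeooooeo (positions 1,2,3,4,5,7,8,11); it reads the same forward and backward, and the interval DP gives dp[1][11] = 8.

8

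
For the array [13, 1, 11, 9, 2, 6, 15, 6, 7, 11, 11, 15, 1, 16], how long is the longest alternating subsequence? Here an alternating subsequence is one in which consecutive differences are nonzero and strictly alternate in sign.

A longest alternating subsequence is 13, 1, 11, 9, 15, 6, 7, 1, 16 (positions 1,2,3,4,7,8,9,13,14); its 8 consecutive differences strictly alternate in sign, and length 9 is optimal.

9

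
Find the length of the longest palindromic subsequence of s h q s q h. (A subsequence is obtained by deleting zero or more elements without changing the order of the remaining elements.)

One longest palindromic subsequence is hqsqh (positions 2,3,4,5,6); it reads the same forward and backward, and the interval DP gives dp[1][6] = 5.

5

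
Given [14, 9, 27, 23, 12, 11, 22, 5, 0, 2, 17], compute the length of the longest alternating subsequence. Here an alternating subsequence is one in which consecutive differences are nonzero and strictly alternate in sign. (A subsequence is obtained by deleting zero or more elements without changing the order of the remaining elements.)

A longest alternating subsequence is 14, 9, 27, 12, 22, 0, 2 (positions 1,2,3,5,7,9,10); its 6 consecutive differences strictly alternate in sign, and length 7 is optimal.

7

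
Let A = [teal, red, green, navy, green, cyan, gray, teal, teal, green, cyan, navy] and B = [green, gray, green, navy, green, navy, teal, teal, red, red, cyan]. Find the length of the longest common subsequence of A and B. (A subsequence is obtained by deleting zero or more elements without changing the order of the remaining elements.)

A longest common subsequence is green, navy, green, teal, teal, cyan (length 6); the LCS DP confirms no longer common subsequence exists.

6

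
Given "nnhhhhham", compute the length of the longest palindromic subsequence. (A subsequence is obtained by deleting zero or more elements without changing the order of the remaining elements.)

Using dp[i][j] = 2 + dp[i+1][j−1] if the ends match, else max(dp[i+1][j], dp[i][j−1]):
dp[1][9] = 5. A witness is hhhhh at positions 3,4,5,6,7.

5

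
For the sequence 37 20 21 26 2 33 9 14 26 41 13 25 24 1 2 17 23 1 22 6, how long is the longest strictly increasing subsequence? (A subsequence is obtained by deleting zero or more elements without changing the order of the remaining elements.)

Let dp[i] be the longest increasing subsequence ending at position i. Then dp = [1, 1, 2, 3, 1, 4, 2, 3, 4, 5, 3, 4, 4, 1, 2, 4, 5, 1, 5, 3].
The maximum is 5; one witness is 20, 21, 26, 33, 41 at positions 2,3,4,6,10.

5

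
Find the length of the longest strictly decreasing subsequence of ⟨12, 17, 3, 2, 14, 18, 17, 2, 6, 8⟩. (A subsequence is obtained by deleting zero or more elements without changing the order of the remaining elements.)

Scanning left to right, the best length ending at each element is: 12→1, 17→1, 3→2, 2→3, 14→2, 18→1, 17→2, 2→3, 6→3, 8→3.
So the longest decreasing subsequence has length 3, e.g. 12, 3, 2.

3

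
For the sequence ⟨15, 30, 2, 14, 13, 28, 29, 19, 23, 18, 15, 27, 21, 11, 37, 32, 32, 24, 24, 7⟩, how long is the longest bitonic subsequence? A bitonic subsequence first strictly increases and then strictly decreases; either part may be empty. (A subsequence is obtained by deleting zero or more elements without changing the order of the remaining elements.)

One longest bitonic subsequence is 2, 14, 28, 29, 23, 18, 15, 11, 7 (positions 3,4,6,7,9,10,11,14,20): it rises to 29 then falls. Length 9 is optimal.

9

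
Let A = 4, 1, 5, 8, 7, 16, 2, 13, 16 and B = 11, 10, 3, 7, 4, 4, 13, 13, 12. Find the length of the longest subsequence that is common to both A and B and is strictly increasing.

2

For each value that appears in both, track the longest common increasing run ending there.
The best achievable length is 2; one witness is 7, 13 (A-positions 5,8, B-positions 4,7).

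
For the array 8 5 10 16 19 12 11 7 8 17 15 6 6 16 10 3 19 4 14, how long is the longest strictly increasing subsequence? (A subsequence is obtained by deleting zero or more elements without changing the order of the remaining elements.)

One longest increasing subsequence is 8, 10, 12, 15, 16, 19 (positions 1,3,6,11,14,17), of length 6; no longer one exists.

6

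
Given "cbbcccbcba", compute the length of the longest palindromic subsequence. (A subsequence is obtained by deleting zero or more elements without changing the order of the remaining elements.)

One longest palindromic subsequence is bbcccbb (positions 2,3,4,5,6,7,9); it reads the same forward and backward, and the interval DP gives dp[1][10] = 7.

7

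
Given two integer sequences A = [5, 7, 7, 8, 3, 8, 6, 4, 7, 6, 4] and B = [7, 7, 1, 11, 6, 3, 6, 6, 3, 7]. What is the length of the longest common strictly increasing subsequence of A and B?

A longest common strictly increasing subsequence is 3, 6, 7 (length 3); it appears in order in both A and B, and no longer such subsequence exists.

3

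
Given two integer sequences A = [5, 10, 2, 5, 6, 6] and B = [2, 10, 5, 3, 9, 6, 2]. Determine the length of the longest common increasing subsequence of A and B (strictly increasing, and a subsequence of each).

A longest common strictly increasing subsequence is 2, 5, 6 (length 3); it appears in order in both A and B, and no longer such subsequence exists.

3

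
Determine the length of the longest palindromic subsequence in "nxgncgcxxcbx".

6

Using dp[i][j] = 2 + dp[i+1][j−1] if the ends match, else max(dp[i+1][j], dp[i][j−1]):
dp[1][12] = 6. A witness is xcxxcx at positions 2,7,8,9,10,12.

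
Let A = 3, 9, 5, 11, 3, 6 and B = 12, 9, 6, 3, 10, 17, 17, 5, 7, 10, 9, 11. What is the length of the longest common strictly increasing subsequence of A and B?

A longest common strictly increasing subsequence is 3, 5, 11 (length 3); it appears in order in both A and B, and no longer such subsequence exists.

3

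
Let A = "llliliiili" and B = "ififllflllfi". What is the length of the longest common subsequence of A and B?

A longest common subsequence is llllli (length 6); the LCS DP confirms no longer common subsequence exists.

6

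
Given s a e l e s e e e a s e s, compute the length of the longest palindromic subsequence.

9

Using dp[i][j] = 2 + dp[i+1][j−1] if the ends match, else max(dp[i+1][j], dp[i][j−1]):
dp[1][13] = 9. A witness is seseeeses at positions 1,3,6,7,8,9,11,12,13.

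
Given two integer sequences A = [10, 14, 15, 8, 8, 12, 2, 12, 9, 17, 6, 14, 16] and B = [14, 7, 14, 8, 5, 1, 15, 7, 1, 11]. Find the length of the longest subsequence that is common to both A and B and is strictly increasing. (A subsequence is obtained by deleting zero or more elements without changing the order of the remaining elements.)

A longest common strictly increasing subsequence is 14, 15 (length 2); it appears in order in both A and B, and no longer such subsequence exists.

2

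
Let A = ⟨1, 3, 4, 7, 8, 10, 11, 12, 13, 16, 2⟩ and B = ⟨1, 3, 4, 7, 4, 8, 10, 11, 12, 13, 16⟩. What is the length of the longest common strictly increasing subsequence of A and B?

10

For each value that appears in both, track the longest common increasing run ending there.
The best achievable length is 10; one witness is 1, 3, 4, 7, 8, 10, 11, 12, 13, 16 (A-positions 1,2,3,4,5,6,7,8,9,10, B-positions 1,2,3,4,6,7,8,9,10,11).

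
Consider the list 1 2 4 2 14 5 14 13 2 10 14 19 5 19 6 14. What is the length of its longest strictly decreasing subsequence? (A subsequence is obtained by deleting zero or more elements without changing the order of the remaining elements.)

Scanning left to right, the best length ending at each element is: 1→1, 2→1, 4→1, 2→2, 14→1, 5→2, 14→1, 13→2, 2→3, 10→3, 14→1, 19→1, 5→4, 19→1, 6→4, 14→2.
So the longest decreasing subsequence has length 4, e.g. 14, 13, 10, 5.

4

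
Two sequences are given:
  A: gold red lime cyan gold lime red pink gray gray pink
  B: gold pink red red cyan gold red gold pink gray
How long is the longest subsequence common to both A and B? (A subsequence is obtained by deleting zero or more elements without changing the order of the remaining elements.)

A longest common subsequence is gold, red, cyan, gold, red, pink, gray (length 7); the LCS DP confirms no longer common subsequence exists.

7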